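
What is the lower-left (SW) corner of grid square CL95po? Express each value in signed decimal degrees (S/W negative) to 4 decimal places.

25.5833, -120.7500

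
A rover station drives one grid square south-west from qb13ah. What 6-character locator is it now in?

QB03xg

Longitude subsquare a = 0; −1 → -1, wraps to 23 = x, carry into square.
Longitude square 1; −1 → 0.
Latitude subsquare h = 7; −1 → 6 = g.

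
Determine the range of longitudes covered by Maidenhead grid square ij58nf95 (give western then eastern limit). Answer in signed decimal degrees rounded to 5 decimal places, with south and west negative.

Field I=8, J=9: +8·20° lon, +9·10° lat → SW at lon -20°, lat 0°.
Square 5, 8: +5·2° lon, +8·1° lat → SW at lon -10°, lat 8°.
Subsquare n=13, f=5: +13·0.0833333° lon, +5·0.0416667° lat → SW at lon -8.91667°, lat 8.20833°.
Extended square 9, 5: +9·0.00833333° lon, +5·0.00416667° lat → SW at lon -8.84167°, lat 8.22917°.
Cell spans 0.00833333° lon × 0.00416667° lat.
west -8.84167, east -8.83333.

-8.84167, -8.83333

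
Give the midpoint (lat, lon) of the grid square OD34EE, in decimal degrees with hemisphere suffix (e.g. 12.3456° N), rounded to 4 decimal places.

Field O=14, D=3: +14·20° lon, +3·10° lat → SW at lon 100°, lat -60°.
Square 3, 4: +3·2° lon, +4·1° lat → SW at lon 106°, lat -56°.
Subsquare e=4, e=4: +4·0.0833333° lon, +4·0.0416667° lat → SW at lon 106.333°, lat -55.8333°.
Cell spans 0.0833333° lon × 0.0416667° lat. Centre is SW corner plus half of each.
latitude 55.8125° S, longitude 106.3750° E.

55.8125° S, 106.3750° E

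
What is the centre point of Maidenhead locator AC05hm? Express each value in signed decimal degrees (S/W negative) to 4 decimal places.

-64.4792, -179.3750

Field A=0, C=2: +0·20° lon, +2·10° lat → SW at lon -180°, lat -70°.
Square 0, 5: +0·2° lon, +5·1° lat → SW at lon -180°, lat -65°.
Subsquare h=7, m=12: +7·0.0833333° lon, +12·0.0416667° lat → SW at lon -179.417°, lat -64.5°.
Cell spans 0.0833333° lon × 0.0416667° lat. Centre is SW corner plus half of each.
latitude -64.4792, longitude -179.3750.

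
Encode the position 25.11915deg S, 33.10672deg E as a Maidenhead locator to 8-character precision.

KG64nv21

Offset from 180°W / 90°S: lon 213.10672°, lat 64.88085°.
Field: lon ⌊213.10672/20⌋ = 10 → K; lat ⌊64.88085/10⌋ = 6 → G.
Square: lon ⌊13.10672/2⌋ = 6; lat ⌊4.88085/1⌋ = 4.
Subsquare: lon ⌊1.10672/0.0833333⌋ = 13 → n; lat ⌊0.88085/0.0416667⌋ = 21 → v.
Extended square: lon ⌊0.02339/0.00833333⌋ = 2; lat ⌊0.00585/0.00416667⌋ = 1.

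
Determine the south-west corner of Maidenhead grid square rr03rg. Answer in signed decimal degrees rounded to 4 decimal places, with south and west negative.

83.2500, 161.4167

Field R=17, R=17: +17·20° lon, +17·10° lat → SW at lon 160°, lat 80°.
Square 0, 3: +0·2° lon, +3·1° lat → SW at lon 160°, lat 83°.
Subsquare r=17, g=6: +17·0.0833333° lon, +6·0.0416667° lat → SW at lon 161.417°, lat 83.25°.
latitude 83.2500, longitude 161.4167.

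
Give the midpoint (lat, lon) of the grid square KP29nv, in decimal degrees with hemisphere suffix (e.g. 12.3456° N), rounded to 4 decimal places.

69.8958° N, 25.1250° E

Field K=10, P=15: +10·20° lon, +15·10° lat → SW at lon 20°, lat 60°.
Square 2, 9: +2·2° lon, +9·1° lat → SW at lon 24°, lat 69°.
Subsquare n=13, v=21: +13·0.0833333° lon, +21·0.0416667° lat → SW at lon 25.0833°, lat 69.875°.
Cell spans 0.0833333° lon × 0.0416667° lat. Centre is SW corner plus half of each.
latitude 69.8958° N, longitude 25.1250° E.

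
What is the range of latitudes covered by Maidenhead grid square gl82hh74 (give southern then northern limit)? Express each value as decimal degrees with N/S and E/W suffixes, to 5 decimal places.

Field G=6, L=11: +6·20° lon, +11·10° lat → SW at lon -60°, lat 20°.
Square 8, 2: +8·2° lon, +2·1° lat → SW at lon -44°, lat 22°.
Subsquare h=7, h=7: +7·0.0833333° lon, +7·0.0416667° lat → SW at lon -43.4167°, lat 22.2917°.
Extended square 7, 4: +7·0.00833333° lon, +4·0.00416667° lat → SW at lon -43.3583°, lat 22.3083°.
Cell spans 0.00833333° lon × 0.00416667° lat.
south 22.30833° N, north 22.31250° N.

22.30833° N, 22.31250° N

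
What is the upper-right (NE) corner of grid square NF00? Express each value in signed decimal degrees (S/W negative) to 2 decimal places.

Field N=13, F=5: +13·20° lon, +5·10° lat → SW at lon 80°, lat -40°.
Square 0, 0: +0·2° lon, +0·1° lat → SW at lon 80°, lat -40°.
Cell spans 2° lon × 1° lat. NE corner is SW corner plus one full cell.
latitude -39.00, longitude 82.00.

-39.00, 82.00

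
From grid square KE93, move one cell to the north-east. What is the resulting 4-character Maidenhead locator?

Longitude square 9; +1 → 10, wraps to 0, carry into field.
Longitude field K = 10; +1 → 11 = L.
Latitude square 3; +1 → 4.

LE04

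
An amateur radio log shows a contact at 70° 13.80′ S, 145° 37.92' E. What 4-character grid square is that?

QB29

Add 180° to longitude and 90° to latitude: 325.63, 19.77.
Field: 325.63/20 → 16 → Q, 19.77/10 → 1 → B; chars QB.
Square: 5.63/2 → 2, 9.77/1 → 9; chars 29.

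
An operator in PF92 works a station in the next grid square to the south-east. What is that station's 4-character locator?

QF01

Longitude square 9; +1 → 10, wraps to 0, carry into field.
Longitude field P = 15; +1 → 16 = Q.
Latitude square 2; −1 → 1.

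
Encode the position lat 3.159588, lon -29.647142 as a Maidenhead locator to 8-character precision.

Add 180° to longitude and 90° to latitude: 150.35286, 93.15959.
Field: lon ⌊150.35286/20⌋ = 7 → H; lat ⌊93.15959/10⌋ = 9 → J.
Square: lon ⌊10.35286/2⌋ = 5; lat ⌊3.15959/1⌋ = 3.
Subsquare: lon ⌊0.35286/0.0833333⌋ = 4 → e; lat ⌊0.15959/0.0416667⌋ = 3 → d.
Extended square: lon ⌊0.01952/0.00833333⌋ = 2; lat ⌊0.03459/0.00416667⌋ = 8.

HJ53ed28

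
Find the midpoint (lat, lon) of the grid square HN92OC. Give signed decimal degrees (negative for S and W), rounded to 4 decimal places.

Field H=7, N=13: +7·20° lon, +13·10° lat → SW at lon -40°, lat 40°.
Square 9, 2: +9·2° lon, +2·1° lat → SW at lon -22°, lat 42°.
Subsquare o=14, c=2: +14·0.0833333° lon, +2·0.0416667° lat → SW at lon -20.8333°, lat 42.0833°.
Cell spans 0.0833333° lon × 0.0416667° lat. Centre is SW corner plus half of each.
latitude 42.1042, longitude -20.7917.

42.1042, -20.7917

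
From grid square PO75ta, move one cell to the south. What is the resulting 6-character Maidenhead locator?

Latitude subsquare a = 0; −1 → -1, wraps to 23 = x, carry into square.
Latitude square 5; −1 → 4.
The longitude characters are unchanged.

PO74tx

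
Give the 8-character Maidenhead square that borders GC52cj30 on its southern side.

GC52ci39

Latitude extended square 0; −1 → -1, wraps to 9, carry into subsquare.
Latitude subsquare j = 9; −1 → 8 = i.
The longitude characters are unchanged.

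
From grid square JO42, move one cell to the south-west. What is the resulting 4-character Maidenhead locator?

JO31

Longitude square 4; −1 → 3.
Latitude square 2; −1 → 1.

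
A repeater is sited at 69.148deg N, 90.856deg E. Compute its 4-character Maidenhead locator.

NP59

Shift to the Maidenhead origin (180°W, 90°S): lon 270.86, lat 159.15.
Field: 270.86/20 → 13 → N, 159.15/10 → 15 → P; chars NP.
Square: 10.86/2 → 5, 9.15/1 → 9; chars 59.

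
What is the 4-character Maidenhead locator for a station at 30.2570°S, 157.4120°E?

Add 180° to longitude and 90° to latitude: 337.41, 59.74.
Field: 337.41/20 → 16 → Q, 59.74/10 → 5 → F; chars QF.
Square: 17.41/2 → 8, 9.74/1 → 9; chars 89.

QF89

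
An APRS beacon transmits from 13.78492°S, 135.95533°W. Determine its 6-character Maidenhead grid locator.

Shift to the Maidenhead origin (180°W, 90°S): lon 44.0447, lat 76.2151.
Field: 44.0447/20 → 2 → C, 76.2151/10 → 7 → H; chars CH.
Square: 4.0447/2 → 2, 6.2151/1 → 6; chars 26.
Subsquare: 0.0447/0.0833333 → 0 → a, 0.2151/0.0416667 → 5 → f; chars af.

CH26af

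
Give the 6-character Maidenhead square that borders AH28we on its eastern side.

Longitude subsquare w = 22; +1 → 23 = x.
The latitude characters are unchanged.

AH28xe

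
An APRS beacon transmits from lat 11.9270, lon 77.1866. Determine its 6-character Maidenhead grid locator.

MK81ow

Offset from 180°W / 90°S: lon 257.1866°, lat 101.9270°.
Field (20°×10°, letters A–R): 257.1866/20 → 12 → M, 101.9270/10 → 10 → K; chars MK.
Square (2°×1°, digits 0–9): 17.1866/2 → 8, 1.9270/1 → 1; chars 81.
Subsquare (5′×2.5′, letters a–x): 1.1866/0.0833333 → 14 → o, 0.9270/0.0416667 → 22 → w; chars ow.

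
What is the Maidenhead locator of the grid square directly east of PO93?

Longitude square 9; +1 → 10, wraps to 0, carry into field.
Longitude field P = 15; +1 → 16 = Q.
The latitude characters are unchanged.

QO03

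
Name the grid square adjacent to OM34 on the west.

OM24

Longitude square 3; −1 → 2.
The latitude characters are unchanged.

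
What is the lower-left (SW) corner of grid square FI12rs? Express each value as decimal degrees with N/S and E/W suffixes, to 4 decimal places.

7.2500° S, 76.5833° W

Field F=5, I=8: +5·20° lon, +8·10° lat → SW at lon -80°, lat -10°.
Square 1, 2: +1·2° lon, +2·1° lat → SW at lon -78°, lat -8°.
Subsquare r=17, s=18: +17·0.0833333° lon, +18·0.0416667° lat → SW at lon -76.5833°, lat -7.25°.
latitude 7.2500° S, longitude 76.5833° W.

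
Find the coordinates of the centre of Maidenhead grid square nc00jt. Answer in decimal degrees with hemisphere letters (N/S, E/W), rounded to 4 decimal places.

Field N=13, C=2: +13·20° lon, +2·10° lat → SW at lon 80°, lat -70°.
Square 0, 0: +0·2° lon, +0·1° lat → SW at lon 80°, lat -70°.
Subsquare j=9, t=19: +9·0.0833333° lon, +19·0.0416667° lat → SW at lon 80.75°, lat -69.2083°.
Cell spans 0.0833333° lon × 0.0416667° lat. Centre is SW corner plus half of each.
latitude 69.1875° S, longitude 80.7917° E.

69.1875° S, 80.7917° E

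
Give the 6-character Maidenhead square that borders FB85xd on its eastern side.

FB95ad

Longitude subsquare x = 23; +1 → 24, wraps to 0 = a, carry into square.
Longitude square 8; +1 → 9.
The latitude characters are unchanged.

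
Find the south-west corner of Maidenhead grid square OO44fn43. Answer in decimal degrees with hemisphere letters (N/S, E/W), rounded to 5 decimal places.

54.55417° N, 108.45000° E

Field O=14, O=14: +14·20° lon, +14·10° lat → SW at lon 100°, lat 50°.
Square 4, 4: +4·2° lon, +4·1° lat → SW at lon 108°, lat 54°.
Subsquare f=5, n=13: +5·0.0833333° lon, +13·0.0416667° lat → SW at lon 108.417°, lat 54.5417°.
Extended square 4, 3: +4·0.00833333° lon, +3·0.00416667° lat → SW at lon 108.45°, lat 54.5542°.
latitude 54.55417° N, longitude 108.45000° E.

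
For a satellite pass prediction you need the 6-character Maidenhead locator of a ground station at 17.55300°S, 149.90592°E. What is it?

Shift to the Maidenhead origin (180°W, 90°S): lon 329.9059, lat 72.4470.
Field (20°×10°, letters A–R): 329.9059/20 → 16 → Q, 72.4470/10 → 7 → H; chars QH.
Square (2°×1°, digits 0–9): 9.9059/2 → 4, 2.4470/1 → 2; chars 42.
Subsquare (5′×2.5′, letters a–x): 1.9059/0.0833333 → 22 → w, 0.4470/0.0416667 → 10 → k; chars wk.

QH42wk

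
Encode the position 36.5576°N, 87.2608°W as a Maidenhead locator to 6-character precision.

EM66in

Offset from 180°W / 90°S: lon 92.7392°, lat 126.5576°.
Field: 92.7392/20 → 4 → E, 126.5576/10 → 12 → M; chars EM.
Square: 12.7392/2 → 6, 6.5576/1 → 6; chars 66.
Subsquare: 0.7392/0.0833333 → 8 → i, 0.5576/0.0416667 → 13 → n; chars in.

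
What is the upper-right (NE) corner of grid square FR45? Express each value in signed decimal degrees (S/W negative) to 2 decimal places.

Field F=5, R=17: +5·20° lon, +17·10° lat → SW at lon -80°, lat 80°.
Square 4, 5: +4·2° lon, +5·1° lat → SW at lon -72°, lat 85°.
Cell spans 2° lon × 1° lat. NE corner is SW corner plus one full cell.
latitude 86.00, longitude -70.00.

86.00, -70.00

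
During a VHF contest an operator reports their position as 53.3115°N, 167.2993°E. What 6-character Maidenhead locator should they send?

RO33ph

Offset from 180°W / 90°S: lon 347.2993°, lat 143.3115°.
Field: lon ⌊347.2993/20⌋ = 17 → R; lat ⌊143.3115/10⌋ = 14 → O.
Square: lon ⌊7.2993/2⌋ = 3; lat ⌊3.3115/1⌋ = 3.
Subsquare: lon ⌊1.2993/0.0833333⌋ = 15 → p; lat ⌊0.3115/0.0416667⌋ = 7 → h.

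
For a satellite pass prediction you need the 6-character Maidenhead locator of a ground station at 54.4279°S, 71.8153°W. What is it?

Add 180° to longitude and 90° to latitude: 108.1847, 35.5721.
Field: lon ⌊108.1847/20⌋ = 5 → F; lat ⌊35.5721/10⌋ = 3 → D.
Square: lon ⌊8.1847/2⌋ = 4; lat ⌊5.5721/1⌋ = 5.
Subsquare: lon ⌊0.1847/0.0833333⌋ = 2 → c; lat ⌊0.5721/0.0416667⌋ = 13 → n.

FD45cn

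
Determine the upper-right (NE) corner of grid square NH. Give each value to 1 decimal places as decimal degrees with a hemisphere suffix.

Field N=13, H=7: +13·20° lon, +7·10° lat → SW at lon 80°, lat -20°.
Cell spans 20° lon × 10° lat. NE corner is SW corner plus one full cell.
latitude 10.0° S, longitude 100.0° E.

10.0° S, 100.0° E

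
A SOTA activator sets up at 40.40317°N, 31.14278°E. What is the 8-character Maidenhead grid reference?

KN50nj76

Shift to the Maidenhead origin (180°W, 90°S): lon 211.14278, lat 130.40317.
Field (20°×10°, letters A–R): 211.14278/20 → 10 → K, 130.40317/10 → 13 → N; chars KN.
Square (2°×1°, digits 0–9): 11.14278/2 → 5, 0.40317/1 → 0; chars 50.
Subsquare (5′×2.5′, letters a–x): 1.14278/0.0833333 → 13 → n, 0.40317/0.0416667 → 9 → j; chars nj.
Extended square (30″×15″, digits 0–9): 0.05945/0.00833333 → 7, 0.02817/0.00416667 → 6; chars 76.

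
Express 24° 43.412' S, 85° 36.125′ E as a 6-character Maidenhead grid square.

NG25tg

Shift to the Maidenhead origin (180°W, 90°S): lon 265.6021, lat 65.2765.
Field: 265.6021/20 → 13 → N, 65.2765/10 → 6 → G; chars NG.
Square: 5.6021/2 → 2, 5.2765/1 → 5; chars 25.
Subsquare: 1.6021/0.0833333 → 19 → t, 0.2765/0.0416667 → 6 → g; chars tg.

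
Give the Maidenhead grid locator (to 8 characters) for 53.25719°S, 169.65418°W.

AD56er18

Shift to the Maidenhead origin (180°W, 90°S): lon 10.34582, lat 36.74281.
Field: 10.34582/20 → 0 → A, 36.74281/10 → 3 → D; chars AD.
Square: 10.34582/2 → 5, 6.74281/1 → 6; chars 56.
Subsquare: 0.34582/0.0833333 → 4 → e, 0.74281/0.0416667 → 17 → r; chars er.
Extended square: 0.01249/0.00833333 → 1, 0.03448/0.00416667 → 8; chars 18.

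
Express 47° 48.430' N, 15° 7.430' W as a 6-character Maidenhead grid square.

IN27kt

Add 180° to longitude and 90° to latitude: 164.8762, 137.8072.
Field: 164.8762/20 → 8 → I, 137.8072/10 → 13 → N; chars IN.
Square: 4.8762/2 → 2, 7.8072/1 → 7; chars 27.
Subsquare: 0.8762/0.0833333 → 10 → k, 0.8072/0.0416667 → 19 → t; chars kt.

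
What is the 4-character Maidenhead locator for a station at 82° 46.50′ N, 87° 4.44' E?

NR32

Add 180° to longitude and 90° to latitude: 267.07, 172.78.
Field: lon ⌊267.07/20⌋ = 13 → N; lat ⌊172.78/10⌋ = 17 → R.
Square: lon ⌊7.07/2⌋ = 3; lat ⌊2.78/1⌋ = 2.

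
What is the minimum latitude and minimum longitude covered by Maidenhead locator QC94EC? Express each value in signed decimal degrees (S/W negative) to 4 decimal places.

Field Q=16, C=2: +16·20° lon, +2·10° lat → SW at lon 140°, lat -70°.
Square 9, 4: +9·2° lon, +4·1° lat → SW at lon 158°, lat -66°.
Subsquare e=4, c=2: +4·0.0833333° lon, +2·0.0416667° lat → SW at lon 158.333°, lat -65.9167°.
latitude -65.9167, longitude 158.3333.

-65.9167, 158.3333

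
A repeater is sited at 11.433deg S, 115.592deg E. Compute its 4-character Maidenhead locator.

OH78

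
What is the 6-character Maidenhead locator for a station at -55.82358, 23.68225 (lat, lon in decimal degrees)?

KD14ue

Offset from 180°W / 90°S: lon 203.6823°, lat 34.1764°.
Field: lon ⌊203.6823/20⌋ = 10 → K; lat ⌊34.1764/10⌋ = 3 → D.
Square: lon ⌊3.6823/2⌋ = 1; lat ⌊4.1764/1⌋ = 4.
Subsquare: lon ⌊1.6823/0.0833333⌋ = 20 → u; lat ⌊0.1764/0.0416667⌋ = 4 → e.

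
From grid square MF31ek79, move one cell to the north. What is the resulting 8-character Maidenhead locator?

MF31el70

Latitude extended square 9; +1 → 10, wraps to 0, carry into subsquare.
Latitude subsquare k = 10; +1 → 11 = l.
The longitude characters are unchanged.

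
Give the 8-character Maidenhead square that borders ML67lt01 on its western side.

Longitude extended square 0; −1 → -1, wraps to 9, carry into subsquare.
Longitude subsquare l = 11; −1 → 10 = k.
The latitude characters are unchanged.

ML67kt91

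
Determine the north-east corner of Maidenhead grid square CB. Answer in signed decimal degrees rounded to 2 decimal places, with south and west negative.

-70.00, -120.00

Field C=2, B=1: +2·20° lon, +1·10° lat → SW at lon -140°, lat -80°.
Cell spans 20° lon × 10° lat. NE corner is SW corner plus one full cell.
latitude -70.00, longitude -120.00.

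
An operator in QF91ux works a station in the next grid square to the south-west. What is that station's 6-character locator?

QF91tw

Longitude subsquare u = 20; −1 → 19 = t.
Latitude subsquare x = 23; −1 → 22 = w.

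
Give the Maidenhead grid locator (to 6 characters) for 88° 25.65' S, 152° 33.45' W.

BA31rn

Shift to the Maidenhead origin (180°W, 90°S): lon 27.4425, lat 1.5725.
Field: lon ⌊27.4425/20⌋ = 1 → B; lat ⌊1.5725/10⌋ = 0 → A.
Square: lon ⌊7.4425/2⌋ = 3; lat ⌊1.5725/1⌋ = 1.
Subsquare: lon ⌊1.4425/0.0833333⌋ = 17 → r; lat ⌊0.5725/0.0416667⌋ = 13 → n.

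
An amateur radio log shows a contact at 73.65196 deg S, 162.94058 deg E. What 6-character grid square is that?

RB16li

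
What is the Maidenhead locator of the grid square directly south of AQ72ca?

AQ71cx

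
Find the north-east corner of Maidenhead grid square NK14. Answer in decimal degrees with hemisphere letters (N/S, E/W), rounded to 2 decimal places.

Field N=13, K=10: +13·20° lon, +10·10° lat → SW at lon 80°, lat 10°.
Square 1, 4: +1·2° lon, +4·1° lat → SW at lon 82°, lat 14°.
Cell spans 2° lon × 1° lat. NE corner is SW corner plus one full cell.
latitude 15.00° N, longitude 84.00° E.

15.00° N, 84.00° E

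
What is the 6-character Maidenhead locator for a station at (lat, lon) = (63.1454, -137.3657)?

CP13hd

Shift to the Maidenhead origin (180°W, 90°S): lon 42.6343, lat 153.1454.
Field: lon ⌊42.6343/20⌋ = 2 → C; lat ⌊153.1454/10⌋ = 15 → P.
Square: lon ⌊2.6343/2⌋ = 1; lat ⌊3.1454/1⌋ = 3.
Subsquare: lon ⌊0.6343/0.0833333⌋ = 7 → h; lat ⌊0.1454/0.0416667⌋ = 3 → d.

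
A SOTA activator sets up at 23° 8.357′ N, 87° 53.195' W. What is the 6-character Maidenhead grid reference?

Offset from 180°W / 90°S: lon 92.1134°, lat 113.1393°.
Field: lon ⌊92.1134/20⌋ = 4 → E; lat ⌊113.1393/10⌋ = 11 → L.
Square: lon ⌊12.1134/2⌋ = 6; lat ⌊3.1393/1⌋ = 3.
Subsquare: lon ⌊0.1134/0.0833333⌋ = 1 → b; lat ⌊0.1393/0.0416667⌋ = 3 → d.

EL63bd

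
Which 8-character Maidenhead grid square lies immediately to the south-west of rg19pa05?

RG19oa94

Longitude extended square 0; −1 → -1, wraps to 9, carry into subsquare.
Longitude subsquare p = 15; −1 → 14 = o.
Latitude extended square 5; −1 → 4.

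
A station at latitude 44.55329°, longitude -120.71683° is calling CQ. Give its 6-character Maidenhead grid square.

Offset from 180°W / 90°S: lon 59.2832°, lat 134.5533°.
Field: lon ⌊59.2832/20⌋ = 2 → C; lat ⌊134.5533/10⌋ = 13 → N.
Square: lon ⌊19.2832/2⌋ = 9; lat ⌊4.5533/1⌋ = 4.
Subsquare: lon ⌊1.2832/0.0833333⌋ = 15 → p; lat ⌊0.5533/0.0416667⌋ = 13 → n.

CN94pn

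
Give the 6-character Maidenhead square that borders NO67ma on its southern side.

Latitude subsquare a = 0; −1 → -1, wraps to 23 = x, carry into square.
Latitude square 7; −1 → 6.
The longitude characters are unchanged.

NO66mx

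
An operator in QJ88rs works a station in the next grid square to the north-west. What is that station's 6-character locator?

Longitude subsquare r = 17; −1 → 16 = q.
Latitude subsquare s = 18; +1 → 19 = t.

QJ88qt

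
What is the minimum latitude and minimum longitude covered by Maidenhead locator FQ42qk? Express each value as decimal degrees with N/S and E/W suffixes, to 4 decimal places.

72.4167° N, 70.6667° W

Field F=5, Q=16: +5·20° lon, +16·10° lat → SW at lon -80°, lat 70°.
Square 4, 2: +4·2° lon, +2·1° lat → SW at lon -72°, lat 72°.
Subsquare q=16, k=10: +16·0.0833333° lon, +10·0.0416667° lat → SW at lon -70.6667°, lat 72.4167°.
latitude 72.4167° N, longitude 70.6667° W.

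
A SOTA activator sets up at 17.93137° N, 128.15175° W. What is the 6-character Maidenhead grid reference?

Shift to the Maidenhead origin (180°W, 90°S): lon 51.8483, lat 107.9314.
Field (20°×10°, letters A–R): 51.8483/20 → 2 → C, 107.9314/10 → 10 → K; chars CK.
Square (2°×1°, digits 0–9): 11.8483/2 → 5, 7.9314/1 → 7; chars 57.
Subsquare (5′×2.5′, letters a–x): 1.8483/0.0833333 → 22 → w, 0.9314/0.0416667 → 22 → w; chars ww.

CK57ww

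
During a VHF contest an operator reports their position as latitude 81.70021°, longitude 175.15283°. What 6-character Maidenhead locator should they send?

Shift to the Maidenhead origin (180°W, 90°S): lon 355.1528, lat 171.7002.
Field: lon ⌊355.1528/20⌋ = 17 → R; lat ⌊171.7002/10⌋ = 17 → R.
Square: lon ⌊15.1528/2⌋ = 7; lat ⌊1.7002/1⌋ = 1.
Subsquare: lon ⌊1.1528/0.0833333⌋ = 13 → n; lat ⌊0.7002/0.0416667⌋ = 16 → q.

RR71nq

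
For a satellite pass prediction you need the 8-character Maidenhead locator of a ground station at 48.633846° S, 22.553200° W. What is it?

Add 180° to longitude and 90° to latitude: 157.44680, 41.36615.
Field (20°×10°, letters A–R): 157.44680/20 → 7 → H, 41.36615/10 → 4 → E; chars HE.
Square (2°×1°, digits 0–9): 17.44680/2 → 8, 1.36615/1 → 1; chars 81.
Subsquare (5′×2.5′, letters a–x): 1.44680/0.0833333 → 17 → r, 0.36615/0.0416667 → 8 → i; chars ri.
Extended square (30″×15″, digits 0–9): 0.03013/0.00833333 → 3, 0.03282/0.00416667 → 7; chars 37.

HE81ri37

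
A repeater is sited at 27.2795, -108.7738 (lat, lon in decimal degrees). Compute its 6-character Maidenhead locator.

DL57og

Offset from 180°W / 90°S: lon 71.2262°, lat 117.2795°.
Field: 71.2262/20 → 3 → D, 117.2795/10 → 11 → L; chars DL.
Square: 11.2262/2 → 5, 7.2795/1 → 7; chars 57.
Subsquare: 1.2262/0.0833333 → 14 → o, 0.2795/0.0416667 → 6 → g; chars og.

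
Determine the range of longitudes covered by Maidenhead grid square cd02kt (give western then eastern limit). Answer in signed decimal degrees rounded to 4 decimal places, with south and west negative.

-139.1667, -139.0833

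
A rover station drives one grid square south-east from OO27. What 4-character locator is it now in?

OO36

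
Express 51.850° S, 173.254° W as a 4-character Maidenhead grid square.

AD38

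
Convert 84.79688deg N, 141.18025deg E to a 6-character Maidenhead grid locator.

QR04ot

Add 180° to longitude and 90° to latitude: 321.1803, 174.7969.
Field: 321.1803/20 → 16 → Q, 174.7969/10 → 17 → R; chars QR.
Square: 1.1803/2 → 0, 4.7969/1 → 4; chars 04.
Subsquare: 1.1803/0.0833333 → 14 → o, 0.7969/0.0416667 → 19 → t; chars ot.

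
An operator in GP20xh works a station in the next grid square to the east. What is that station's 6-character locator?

Longitude subsquare x = 23; +1 → 24, wraps to 0 = a, carry into square.
Longitude square 2; +1 → 3.
The latitude characters are unchanged.

GP30ah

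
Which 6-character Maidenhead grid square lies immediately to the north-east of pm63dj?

PM63ek

Longitude subsquare d = 3; +1 → 4 = e.
Latitude subsquare j = 9; +1 → 10 = k.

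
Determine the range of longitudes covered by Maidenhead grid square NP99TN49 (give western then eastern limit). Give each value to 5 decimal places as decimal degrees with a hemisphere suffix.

99.61667° E, 99.62500° E

Field N=13, P=15: +13·20° lon, +15·10° lat → SW at lon 80°, lat 60°.
Square 9, 9: +9·2° lon, +9·1° lat → SW at lon 98°, lat 69°.
Subsquare t=19, n=13: +19·0.0833333° lon, +13·0.0416667° lat → SW at lon 99.5833°, lat 69.5417°.
Extended square 4, 9: +4·0.00833333° lon, +9·0.00416667° lat → SW at lon 99.6167°, lat 69.5792°.
Cell spans 0.00833333° lon × 0.00416667° lat.
west 99.61667° E, east 99.62500° E.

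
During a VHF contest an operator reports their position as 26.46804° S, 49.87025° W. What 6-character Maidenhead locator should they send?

Offset from 180°W / 90°S: lon 130.1298°, lat 63.5320°.
Field: 130.1298/20 → 6 → G, 63.5320/10 → 6 → G; chars GG.
Square: 10.1298/2 → 5, 3.5320/1 → 3; chars 53.
Subsquare: 0.1298/0.0833333 → 1 → b, 0.5320/0.0416667 → 12 → m; chars bm.

GG53bm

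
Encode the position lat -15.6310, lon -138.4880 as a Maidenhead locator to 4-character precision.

CH04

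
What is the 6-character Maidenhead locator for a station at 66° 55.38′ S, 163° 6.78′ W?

AC83kb

Add 180° to longitude and 90° to latitude: 16.8870, 23.0770.
Field: 16.8870/20 → 0 → A, 23.0770/10 → 2 → C; chars AC.
Square: 16.8870/2 → 8, 3.0770/1 → 3; chars 83.
Subsquare: 0.8870/0.0833333 → 10 → k, 0.0770/0.0416667 → 1 → b; chars kb.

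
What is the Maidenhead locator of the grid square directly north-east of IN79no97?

IN79oo08

Longitude extended square 9; +1 → 10, wraps to 0, carry into subsquare.
Longitude subsquare n = 13; +1 → 14 = o.
Latitude extended square 7; +1 → 8.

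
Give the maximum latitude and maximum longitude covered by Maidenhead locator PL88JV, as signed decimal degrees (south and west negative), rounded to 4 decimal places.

28.9167, 136.8333

Field P=15, L=11: +15·20° lon, +11·10° lat → SW at lon 120°, lat 20°.
Square 8, 8: +8·2° lon, +8·1° lat → SW at lon 136°, lat 28°.
Subsquare j=9, v=21: +9·0.0833333° lon, +21·0.0416667° lat → SW at lon 136.75°, lat 28.875°.
Cell spans 0.0833333° lon × 0.0416667° lat. NE corner is SW corner plus one full cell.
latitude 28.9167, longitude 136.8333.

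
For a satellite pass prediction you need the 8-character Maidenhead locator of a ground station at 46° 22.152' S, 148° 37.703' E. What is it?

QE43hp51

Shift to the Maidenhead origin (180°W, 90°S): lon 328.62838, lat 43.63080.
Field: lon ⌊328.62838/20⌋ = 16 → Q; lat ⌊43.63080/10⌋ = 4 → E.
Square: lon ⌊8.62838/2⌋ = 4; lat ⌊3.63080/1⌋ = 3.
Subsquare: lon ⌊0.62838/0.0833333⌋ = 7 → h; lat ⌊0.63080/0.0416667⌋ = 15 → p.
Extended square: lon ⌊0.04505/0.00833333⌋ = 5; lat ⌊0.00580/0.00416667⌋ = 1.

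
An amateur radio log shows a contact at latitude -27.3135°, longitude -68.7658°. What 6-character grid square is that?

FG52oq

Shift to the Maidenhead origin (180°W, 90°S): lon 111.2342, lat 62.6865.
Field: lon ⌊111.2342/20⌋ = 5 → F; lat ⌊62.6865/10⌋ = 6 → G.
Square: lon ⌊11.2342/2⌋ = 5; lat ⌊2.6865/1⌋ = 2.
Subsquare: lon ⌊1.2342/0.0833333⌋ = 14 → o; lat ⌊0.6865/0.0416667⌋ = 16 → q.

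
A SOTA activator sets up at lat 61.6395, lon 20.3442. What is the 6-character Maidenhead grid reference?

KP01ep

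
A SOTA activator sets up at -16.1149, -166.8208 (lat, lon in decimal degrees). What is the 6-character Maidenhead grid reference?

AH63ov

Shift to the Maidenhead origin (180°W, 90°S): lon 13.1792, lat 73.8851.
Field: 13.1792/20 → 0 → A, 73.8851/10 → 7 → H; chars AH.
Square: 13.1792/2 → 6, 3.8851/1 → 3; chars 63.
Subsquare: 1.1792/0.0833333 → 14 → o, 0.8851/0.0416667 → 21 → v; chars ov.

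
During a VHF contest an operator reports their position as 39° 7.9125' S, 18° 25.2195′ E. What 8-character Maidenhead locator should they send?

Shift to the Maidenhead origin (180°W, 90°S): lon 198.42032, lat 50.86812.
Field: lon ⌊198.42032/20⌋ = 9 → J; lat ⌊50.86812/10⌋ = 5 → F.
Square: lon ⌊18.42032/2⌋ = 9; lat ⌊0.86812/1⌋ = 0.
Subsquare: lon ⌊0.42032/0.0833333⌋ = 5 → f; lat ⌊0.86812/0.0416667⌋ = 20 → u.
Extended square: lon ⌊0.00366/0.00833333⌋ = 0; lat ⌊0.03479/0.00416667⌋ = 8.

JF90fu08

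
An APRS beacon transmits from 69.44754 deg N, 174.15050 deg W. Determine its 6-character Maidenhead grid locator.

Shift to the Maidenhead origin (180°W, 90°S): lon 5.8495, lat 159.4475.
Field (20°×10°, letters A–R): lon ⌊5.8495/20⌋ = 0 → A; lat ⌊159.4475/10⌋ = 15 → P.
Square (2°×1°, digits 0–9): lon ⌊5.8495/2⌋ = 2; lat ⌊9.4475/1⌋ = 9.
Subsquare (5′×2.5′, letters a–x): lon ⌊1.8495/0.0833333⌋ = 22 → w; lat ⌊0.4475/0.0416667⌋ = 10 → k.

AP29wk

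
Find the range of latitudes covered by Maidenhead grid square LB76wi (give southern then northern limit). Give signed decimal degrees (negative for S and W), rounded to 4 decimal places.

-73.6667, -73.6250

Field L=11, B=1: +11·20° lon, +1·10° lat → SW at lon 40°, lat -80°.
Square 7, 6: +7·2° lon, +6·1° lat → SW at lon 54°, lat -74°.
Subsquare w=22, i=8: +22·0.0833333° lon, +8·0.0416667° lat → SW at lon 55.8333°, lat -73.6667°.
Cell spans 0.0833333° lon × 0.0416667° lat.
south -73.6667, north -73.6250.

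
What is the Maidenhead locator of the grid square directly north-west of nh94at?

NH84xu

Longitude subsquare a = 0; −1 → -1, wraps to 23 = x, carry into square.
Longitude square 9; −1 → 8.
Latitude subsquare t = 19; +1 → 20 = u.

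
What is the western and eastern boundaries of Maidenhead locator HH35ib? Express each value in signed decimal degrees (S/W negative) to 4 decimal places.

-33.3333, -33.2500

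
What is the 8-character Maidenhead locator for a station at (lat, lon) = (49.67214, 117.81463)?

ON89vq71

Shift to the Maidenhead origin (180°W, 90°S): lon 297.81463, lat 139.67214.
Field: lon ⌊297.81463/20⌋ = 14 → O; lat ⌊139.67214/10⌋ = 13 → N.
Square: lon ⌊17.81463/2⌋ = 8; lat ⌊9.67214/1⌋ = 9.
Subsquare: lon ⌊1.81463/0.0833333⌋ = 21 → v; lat ⌊0.67214/0.0416667⌋ = 16 → q.
Extended square: lon ⌊0.06463/0.00833333⌋ = 7; lat ⌊0.00547/0.00416667⌋ = 1.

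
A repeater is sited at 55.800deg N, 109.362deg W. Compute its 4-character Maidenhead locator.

DO55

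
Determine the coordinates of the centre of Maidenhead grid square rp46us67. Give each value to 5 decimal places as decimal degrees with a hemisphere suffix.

Field R=17, P=15: +17·20° lon, +15·10° lat → SW at lon 160°, lat 60°.
Square 4, 6: +4·2° lon, +6·1° lat → SW at lon 168°, lat 66°.
Subsquare u=20, s=18: +20·0.0833333° lon, +18·0.0416667° lat → SW at lon 169.667°, lat 66.75°.
Extended square 6, 7: +6·0.00833333° lon, +7·0.00416667° lat → SW at lon 169.717°, lat 66.7792°.
Cell spans 0.00833333° lon × 0.00416667° lat. Centre is SW corner plus half of each.
latitude 66.78125° N, longitude 169.72083° E.

66.78125° N, 169.72083° E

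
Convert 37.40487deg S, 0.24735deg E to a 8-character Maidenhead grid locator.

Offset from 180°W / 90°S: lon 180.24735°, lat 52.59513°.
Field: 180.24735/20 → 9 → J, 52.59513/10 → 5 → F; chars JF.
Square: 0.24735/2 → 0, 2.59513/1 → 2; chars 02.
Subsquare: 0.24735/0.0833333 → 2 → c, 0.59513/0.0416667 → 14 → o; chars co.
Extended square: 0.08068/0.00833333 → 9, 0.01180/0.00416667 → 2; chars 92.

JF02co92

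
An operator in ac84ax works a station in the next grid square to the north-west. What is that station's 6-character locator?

Longitude subsquare a = 0; −1 → -1, wraps to 23 = x, carry into square.
Longitude square 8; −1 → 7.
Latitude subsquare x = 23; +1 → 24, wraps to 0 = a, carry into square.
Latitude square 4; +1 → 5.

AC75xa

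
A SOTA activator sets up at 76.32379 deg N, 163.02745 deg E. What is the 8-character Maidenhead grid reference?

RQ16mh37

Add 180° to longitude and 90° to latitude: 343.02745, 166.32379.
Field (20°×10°, letters A–R): 343.02745/20 → 17 → R, 166.32379/10 → 16 → Q; chars RQ.
Square (2°×1°, digits 0–9): 3.02745/2 → 1, 6.32379/1 → 6; chars 16.
Subsquare (5′×2.5′, letters a–x): 1.02745/0.0833333 → 12 → m, 0.32379/0.0416667 → 7 → h; chars mh.
Extended square (30″×15″, digits 0–9): 0.02745/0.00833333 → 3, 0.03212/0.00416667 → 7; chars 37.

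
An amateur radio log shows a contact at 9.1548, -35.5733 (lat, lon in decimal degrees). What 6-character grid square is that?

Add 180° to longitude and 90° to latitude: 144.4267, 99.1548.
Field (20°×10°, letters A–R): lon ⌊144.4267/20⌋ = 7 → H; lat ⌊99.1548/10⌋ = 9 → J.
Square (2°×1°, digits 0–9): lon ⌊4.4267/2⌋ = 2; lat ⌊9.1548/1⌋ = 9.
Subsquare (5′×2.5′, letters a–x): lon ⌊0.4267/0.0833333⌋ = 5 → f; lat ⌊0.1548/0.0416667⌋ = 3 → d.

HJ29fd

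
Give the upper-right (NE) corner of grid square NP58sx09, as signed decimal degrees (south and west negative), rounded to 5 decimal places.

69.00000, 91.50833

Field N=13, P=15: +13·20° lon, +15·10° lat → SW at lon 80°, lat 60°.
Square 5, 8: +5·2° lon, +8·1° lat → SW at lon 90°, lat 68°.
Subsquare s=18, x=23: +18·0.0833333° lon, +23·0.0416667° lat → SW at lon 91.5°, lat 68.9583°.
Extended square 0, 9: +0·0.00833333° lon, +9·0.00416667° lat → SW at lon 91.5°, lat 68.9958°.
Cell spans 0.00833333° lon × 0.00416667° lat. NE corner is SW corner plus one full cell.
latitude 69.00000, longitude 91.50833.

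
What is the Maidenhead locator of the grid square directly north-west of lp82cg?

LP82bh

Longitude subsquare c = 2; −1 → 1 = b.
Latitude subsquare g = 6; +1 → 7 = h.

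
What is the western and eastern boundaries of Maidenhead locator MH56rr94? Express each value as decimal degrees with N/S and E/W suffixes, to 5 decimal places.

Field M=12, H=7: +12·20° lon, +7·10° lat → SW at lon 60°, lat -20°.
Square 5, 6: +5·2° lon, +6·1° lat → SW at lon 70°, lat -14°.
Subsquare r=17, r=17: +17·0.0833333° lon, +17·0.0416667° lat → SW at lon 71.4167°, lat -13.2917°.
Extended square 9, 4: +9·0.00833333° lon, +4·0.00416667° lat → SW at lon 71.4917°, lat -13.275°.
Cell spans 0.00833333° lon × 0.00416667° lat.
west 71.49167° E, east 71.50000° E.

71.49167° E, 71.50000° E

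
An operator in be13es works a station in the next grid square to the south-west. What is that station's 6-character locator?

Longitude subsquare e = 4; −1 → 3 = d.
Latitude subsquare s = 18; −1 → 17 = r.

BE13dr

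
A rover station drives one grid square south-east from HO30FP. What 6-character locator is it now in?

HO30go

Longitude subsquare f = 5; +1 → 6 = g.
Latitude subsquare p = 15; −1 → 14 = o.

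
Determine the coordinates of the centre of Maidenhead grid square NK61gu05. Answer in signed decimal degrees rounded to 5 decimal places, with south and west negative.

11.85625, 92.50417

Field N=13, K=10: +13·20° lon, +10·10° lat → SW at lon 80°, lat 10°.
Square 6, 1: +6·2° lon, +1·1° lat → SW at lon 92°, lat 11°.
Subsquare g=6, u=20: +6·0.0833333° lon, +20·0.0416667° lat → SW at lon 92.5°, lat 11.8333°.
Extended square 0, 5: +0·0.00833333° lon, +5·0.00416667° lat → SW at lon 92.5°, lat 11.8542°.
Cell spans 0.00833333° lon × 0.00416667° lat. Centre is SW corner plus half of each.
latitude 11.85625, longitude 92.50417.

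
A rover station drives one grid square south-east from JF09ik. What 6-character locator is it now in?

Longitude subsquare i = 8; +1 → 9 = j.
Latitude subsquare k = 10; −1 → 9 = j.

JF09jj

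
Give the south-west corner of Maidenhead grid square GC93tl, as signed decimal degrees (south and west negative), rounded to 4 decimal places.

-66.5417, -40.4167

Field G=6, C=2: +6·20° lon, +2·10° lat → SW at lon -60°, lat -70°.
Square 9, 3: +9·2° lon, +3·1° lat → SW at lon -42°, lat -67°.
Subsquare t=19, l=11: +19·0.0833333° lon, +11·0.0416667° lat → SW at lon -40.4167°, lat -66.5417°.
latitude -66.5417, longitude -40.4167.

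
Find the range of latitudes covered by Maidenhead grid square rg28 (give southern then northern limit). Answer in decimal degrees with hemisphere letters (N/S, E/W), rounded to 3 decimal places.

22.000° S, 21.000° S

Field R=17, G=6: +17·20° lon, +6·10° lat → SW at lon 160°, lat -30°.
Square 2, 8: +2·2° lon, +8·1° lat → SW at lon 164°, lat -22°.
Cell spans 2° lon × 1° lat.
south 22.000° S, north 21.000° S.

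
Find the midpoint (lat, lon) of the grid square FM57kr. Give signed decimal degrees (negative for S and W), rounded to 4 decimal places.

37.7292, -69.1250

Field F=5, M=12: +5·20° lon, +12·10° lat → SW at lon -80°, lat 30°.
Square 5, 7: +5·2° lon, +7·1° lat → SW at lon -70°, lat 37°.
Subsquare k=10, r=17: +10·0.0833333° lon, +17·0.0416667° lat → SW at lon -69.1667°, lat 37.7083°.
Cell spans 0.0833333° lon × 0.0416667° lat. Centre is SW corner plus half of each.
latitude 37.7292, longitude -69.1250.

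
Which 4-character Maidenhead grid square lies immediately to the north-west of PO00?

Longitude square 0; −1 → -1, wraps to 9, carry into field.
Longitude field P = 15; −1 → 14 = O.
Latitude square 0; +1 → 1.

OO91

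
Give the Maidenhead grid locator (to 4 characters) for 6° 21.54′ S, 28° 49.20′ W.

Offset from 180°W / 90°S: lon 151.18°, lat 83.64°.
Field: lon ⌊151.18/20⌋ = 7 → H; lat ⌊83.64/10⌋ = 8 → I.
Square: lon ⌊11.18/2⌋ = 5; lat ⌊3.64/1⌋ = 3.

HI53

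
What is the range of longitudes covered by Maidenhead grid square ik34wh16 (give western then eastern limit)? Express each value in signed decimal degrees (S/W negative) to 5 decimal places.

-12.15833, -12.15000

Field I=8, K=10: +8·20° lon, +10·10° lat → SW at lon -20°, lat 10°.
Square 3, 4: +3·2° lon, +4·1° lat → SW at lon -14°, lat 14°.
Subsquare w=22, h=7: +22·0.0833333° lon, +7·0.0416667° lat → SW at lon -12.1667°, lat 14.2917°.
Extended square 1, 6: +1·0.00833333° lon, +6·0.00416667° lat → SW at lon -12.1583°, lat 14.3167°.
Cell spans 0.00833333° lon × 0.00416667° lat.
west -12.15833, east -12.15000.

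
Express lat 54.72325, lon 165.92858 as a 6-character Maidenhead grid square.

RO24xr

Add 180° to longitude and 90° to latitude: 345.9286, 144.7233.
Field (20°×10°, letters A–R): 345.9286/20 → 17 → R, 144.7233/10 → 14 → O; chars RO.
Square (2°×1°, digits 0–9): 5.9286/2 → 2, 4.7233/1 → 4; chars 24.
Subsquare (5′×2.5′, letters a–x): 1.9286/0.0833333 → 23 → x, 0.7233/0.0416667 → 17 → r; chars xr.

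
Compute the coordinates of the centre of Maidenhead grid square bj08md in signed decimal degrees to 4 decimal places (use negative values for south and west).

8.1458, -158.9583

Field B=1, J=9: +1·20° lon, +9·10° lat → SW at lon -160°, lat 0°.
Square 0, 8: +0·2° lon, +8·1° lat → SW at lon -160°, lat 8°.
Subsquare m=12, d=3: +12·0.0833333° lon, +3·0.0416667° lat → SW at lon -159°, lat 8.125°.
Cell spans 0.0833333° lon × 0.0416667° lat. Centre is SW corner plus half of each.
latitude 8.1458, longitude -158.9583.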